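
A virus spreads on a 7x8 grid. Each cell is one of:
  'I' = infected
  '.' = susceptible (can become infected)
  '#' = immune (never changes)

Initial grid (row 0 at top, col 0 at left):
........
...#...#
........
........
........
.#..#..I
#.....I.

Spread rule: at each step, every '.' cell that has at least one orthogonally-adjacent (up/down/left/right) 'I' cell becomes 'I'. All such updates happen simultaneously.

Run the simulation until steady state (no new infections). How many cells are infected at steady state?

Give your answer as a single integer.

Step 0 (initial): 2 infected
Step 1: +4 new -> 6 infected
Step 2: +4 new -> 10 infected
Step 3: +4 new -> 14 infected
Step 4: +5 new -> 19 infected
Step 5: +6 new -> 25 infected
Step 6: +5 new -> 30 infected
Step 7: +6 new -> 36 infected
Step 8: +4 new -> 40 infected
Step 9: +5 new -> 45 infected
Step 10: +3 new -> 48 infected
Step 11: +2 new -> 50 infected
Step 12: +1 new -> 51 infected
Step 13: +0 new -> 51 infected

Answer: 51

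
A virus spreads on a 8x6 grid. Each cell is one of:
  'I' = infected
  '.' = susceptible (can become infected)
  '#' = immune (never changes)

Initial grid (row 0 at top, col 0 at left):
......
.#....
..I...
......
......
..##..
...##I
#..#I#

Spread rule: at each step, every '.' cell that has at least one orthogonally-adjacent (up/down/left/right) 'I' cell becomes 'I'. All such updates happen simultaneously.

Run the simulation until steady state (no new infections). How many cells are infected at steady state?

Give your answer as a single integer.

Step 0 (initial): 3 infected
Step 1: +5 new -> 8 infected
Step 2: +9 new -> 17 infected
Step 3: +11 new -> 28 infected
Step 4: +5 new -> 33 infected
Step 5: +3 new -> 36 infected
Step 6: +3 new -> 39 infected
Step 7: +1 new -> 40 infected
Step 8: +0 new -> 40 infected

Answer: 40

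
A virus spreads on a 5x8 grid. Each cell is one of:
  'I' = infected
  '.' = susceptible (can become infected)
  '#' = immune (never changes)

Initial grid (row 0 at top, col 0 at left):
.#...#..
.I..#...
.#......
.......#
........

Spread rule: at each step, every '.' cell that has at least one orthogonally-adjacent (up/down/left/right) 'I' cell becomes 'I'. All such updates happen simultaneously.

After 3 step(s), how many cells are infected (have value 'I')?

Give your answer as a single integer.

Step 0 (initial): 1 infected
Step 1: +2 new -> 3 infected
Step 2: +5 new -> 8 infected
Step 3: +4 new -> 12 infected

Answer: 12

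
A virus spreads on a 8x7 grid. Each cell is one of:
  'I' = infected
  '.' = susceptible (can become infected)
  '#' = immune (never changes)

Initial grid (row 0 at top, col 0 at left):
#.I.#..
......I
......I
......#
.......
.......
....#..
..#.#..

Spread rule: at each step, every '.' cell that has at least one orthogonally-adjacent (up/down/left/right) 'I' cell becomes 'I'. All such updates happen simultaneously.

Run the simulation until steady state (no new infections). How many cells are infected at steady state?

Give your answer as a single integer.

Answer: 50

Derivation:
Step 0 (initial): 3 infected
Step 1: +6 new -> 9 infected
Step 2: +7 new -> 16 infected
Step 3: +6 new -> 22 infected
Step 4: +7 new -> 29 infected
Step 5: +7 new -> 36 infected
Step 6: +6 new -> 42 infected
Step 7: +4 new -> 46 infected
Step 8: +3 new -> 49 infected
Step 9: +1 new -> 50 infected
Step 10: +0 new -> 50 infected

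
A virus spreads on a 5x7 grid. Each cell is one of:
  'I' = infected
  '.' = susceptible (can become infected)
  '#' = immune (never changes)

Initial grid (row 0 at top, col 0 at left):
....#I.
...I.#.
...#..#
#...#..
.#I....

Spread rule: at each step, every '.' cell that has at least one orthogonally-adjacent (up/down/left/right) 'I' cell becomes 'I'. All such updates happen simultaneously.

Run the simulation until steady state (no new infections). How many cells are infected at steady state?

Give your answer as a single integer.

Step 0 (initial): 3 infected
Step 1: +6 new -> 9 infected
Step 2: +8 new -> 17 infected
Step 3: +5 new -> 22 infected
Step 4: +4 new -> 26 infected
Step 5: +1 new -> 27 infected
Step 6: +0 new -> 27 infected

Answer: 27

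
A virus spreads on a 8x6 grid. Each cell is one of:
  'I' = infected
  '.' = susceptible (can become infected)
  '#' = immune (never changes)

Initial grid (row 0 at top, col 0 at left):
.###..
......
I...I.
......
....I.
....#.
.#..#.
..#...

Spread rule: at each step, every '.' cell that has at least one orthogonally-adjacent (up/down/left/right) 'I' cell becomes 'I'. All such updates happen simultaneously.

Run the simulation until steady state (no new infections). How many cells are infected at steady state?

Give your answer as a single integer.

Step 0 (initial): 3 infected
Step 1: +9 new -> 12 infected
Step 2: +13 new -> 25 infected
Step 3: +8 new -> 33 infected
Step 4: +5 new -> 38 infected
Step 5: +2 new -> 40 infected
Step 6: +1 new -> 41 infected
Step 7: +0 new -> 41 infected

Answer: 41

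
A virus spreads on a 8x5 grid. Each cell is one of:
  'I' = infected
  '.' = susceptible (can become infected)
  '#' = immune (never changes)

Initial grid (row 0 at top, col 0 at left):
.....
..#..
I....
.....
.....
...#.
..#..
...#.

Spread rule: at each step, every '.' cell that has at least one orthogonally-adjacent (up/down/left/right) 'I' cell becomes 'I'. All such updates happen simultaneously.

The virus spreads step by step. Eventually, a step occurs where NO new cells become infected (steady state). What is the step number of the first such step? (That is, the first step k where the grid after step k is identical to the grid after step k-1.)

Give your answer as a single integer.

Step 0 (initial): 1 infected
Step 1: +3 new -> 4 infected
Step 2: +5 new -> 9 infected
Step 3: +5 new -> 14 infected
Step 4: +7 new -> 21 infected
Step 5: +7 new -> 28 infected
Step 6: +3 new -> 31 infected
Step 7: +2 new -> 33 infected
Step 8: +1 new -> 34 infected
Step 9: +2 new -> 36 infected
Step 10: +0 new -> 36 infected

Answer: 10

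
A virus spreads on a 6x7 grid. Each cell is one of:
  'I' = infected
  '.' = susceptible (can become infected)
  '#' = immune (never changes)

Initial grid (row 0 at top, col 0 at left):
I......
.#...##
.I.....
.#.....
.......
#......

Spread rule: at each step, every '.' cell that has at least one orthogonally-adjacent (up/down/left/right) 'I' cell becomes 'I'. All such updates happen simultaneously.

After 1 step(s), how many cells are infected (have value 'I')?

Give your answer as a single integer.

Step 0 (initial): 2 infected
Step 1: +4 new -> 6 infected

Answer: 6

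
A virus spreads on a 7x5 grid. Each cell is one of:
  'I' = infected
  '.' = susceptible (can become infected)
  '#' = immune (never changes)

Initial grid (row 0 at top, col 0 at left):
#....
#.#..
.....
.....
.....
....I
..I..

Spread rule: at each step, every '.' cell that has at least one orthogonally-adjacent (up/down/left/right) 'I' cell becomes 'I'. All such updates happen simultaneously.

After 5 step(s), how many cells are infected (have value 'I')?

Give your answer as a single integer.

Step 0 (initial): 2 infected
Step 1: +6 new -> 8 infected
Step 2: +5 new -> 13 infected
Step 3: +5 new -> 18 infected
Step 4: +5 new -> 23 infected
Step 5: +4 new -> 27 infected

Answer: 27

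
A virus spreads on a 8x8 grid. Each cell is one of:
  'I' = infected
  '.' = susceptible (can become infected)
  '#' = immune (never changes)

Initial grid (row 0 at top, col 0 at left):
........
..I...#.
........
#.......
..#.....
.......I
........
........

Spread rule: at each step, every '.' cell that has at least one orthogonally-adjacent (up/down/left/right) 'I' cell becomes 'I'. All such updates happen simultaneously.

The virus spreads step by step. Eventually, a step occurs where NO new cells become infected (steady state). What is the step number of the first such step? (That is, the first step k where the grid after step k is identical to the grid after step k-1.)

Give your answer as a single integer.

Answer: 9

Derivation:
Step 0 (initial): 2 infected
Step 1: +7 new -> 9 infected
Step 2: +12 new -> 21 infected
Step 3: +13 new -> 34 infected
Step 4: +12 new -> 46 infected
Step 5: +7 new -> 53 infected
Step 6: +4 new -> 57 infected
Step 7: +3 new -> 60 infected
Step 8: +1 new -> 61 infected
Step 9: +0 new -> 61 infected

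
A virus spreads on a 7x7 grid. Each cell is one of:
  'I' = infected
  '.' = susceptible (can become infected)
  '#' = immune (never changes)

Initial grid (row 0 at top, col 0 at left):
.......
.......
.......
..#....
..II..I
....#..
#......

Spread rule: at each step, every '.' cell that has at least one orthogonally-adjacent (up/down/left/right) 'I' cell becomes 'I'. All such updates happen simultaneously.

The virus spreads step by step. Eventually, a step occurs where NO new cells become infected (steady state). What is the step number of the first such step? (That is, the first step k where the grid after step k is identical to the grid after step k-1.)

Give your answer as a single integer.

Step 0 (initial): 3 infected
Step 1: +8 new -> 11 infected
Step 2: +11 new -> 22 infected
Step 3: +11 new -> 33 infected
Step 4: +7 new -> 40 infected
Step 5: +5 new -> 45 infected
Step 6: +1 new -> 46 infected
Step 7: +0 new -> 46 infected

Answer: 7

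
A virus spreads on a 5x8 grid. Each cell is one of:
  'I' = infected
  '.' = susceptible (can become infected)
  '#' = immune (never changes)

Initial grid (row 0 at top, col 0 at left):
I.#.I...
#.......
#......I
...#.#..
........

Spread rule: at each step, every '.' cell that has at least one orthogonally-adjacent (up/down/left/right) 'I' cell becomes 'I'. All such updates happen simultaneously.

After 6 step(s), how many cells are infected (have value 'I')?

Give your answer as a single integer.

Step 0 (initial): 3 infected
Step 1: +7 new -> 10 infected
Step 2: +10 new -> 20 infected
Step 3: +5 new -> 25 infected
Step 4: +4 new -> 29 infected
Step 5: +4 new -> 33 infected
Step 6: +2 new -> 35 infected

Answer: 35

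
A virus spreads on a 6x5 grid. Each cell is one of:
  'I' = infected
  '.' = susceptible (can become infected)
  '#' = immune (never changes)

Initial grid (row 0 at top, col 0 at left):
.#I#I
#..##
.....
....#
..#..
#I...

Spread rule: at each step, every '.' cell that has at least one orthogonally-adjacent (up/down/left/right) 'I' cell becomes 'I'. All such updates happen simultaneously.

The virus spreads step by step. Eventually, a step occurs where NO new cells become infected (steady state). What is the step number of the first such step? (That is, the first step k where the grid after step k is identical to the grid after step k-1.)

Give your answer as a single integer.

Step 0 (initial): 3 infected
Step 1: +3 new -> 6 infected
Step 2: +5 new -> 11 infected
Step 3: +6 new -> 17 infected
Step 4: +4 new -> 21 infected
Step 5: +0 new -> 21 infected

Answer: 5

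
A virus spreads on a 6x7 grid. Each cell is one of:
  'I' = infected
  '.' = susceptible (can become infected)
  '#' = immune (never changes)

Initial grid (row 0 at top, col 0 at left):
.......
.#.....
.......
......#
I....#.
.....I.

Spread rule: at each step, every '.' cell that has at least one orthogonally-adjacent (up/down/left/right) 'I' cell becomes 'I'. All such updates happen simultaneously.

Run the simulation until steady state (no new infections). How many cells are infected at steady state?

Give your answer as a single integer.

Answer: 39

Derivation:
Step 0 (initial): 2 infected
Step 1: +5 new -> 7 infected
Step 2: +7 new -> 14 infected
Step 3: +6 new -> 20 infected
Step 4: +5 new -> 25 infected
Step 5: +5 new -> 30 infected
Step 6: +5 new -> 35 infected
Step 7: +3 new -> 38 infected
Step 8: +1 new -> 39 infected
Step 9: +0 new -> 39 infected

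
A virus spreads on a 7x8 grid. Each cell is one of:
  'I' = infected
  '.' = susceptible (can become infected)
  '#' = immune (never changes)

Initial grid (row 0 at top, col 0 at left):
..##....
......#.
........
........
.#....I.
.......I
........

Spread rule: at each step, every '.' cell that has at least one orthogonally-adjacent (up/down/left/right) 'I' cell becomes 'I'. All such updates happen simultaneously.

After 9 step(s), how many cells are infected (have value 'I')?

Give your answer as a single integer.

Step 0 (initial): 2 infected
Step 1: +5 new -> 7 infected
Step 2: +6 new -> 13 infected
Step 3: +6 new -> 19 infected
Step 4: +7 new -> 26 infected
Step 5: +7 new -> 33 infected
Step 6: +7 new -> 40 infected
Step 7: +5 new -> 45 infected
Step 8: +4 new -> 49 infected
Step 9: +2 new -> 51 infected

Answer: 51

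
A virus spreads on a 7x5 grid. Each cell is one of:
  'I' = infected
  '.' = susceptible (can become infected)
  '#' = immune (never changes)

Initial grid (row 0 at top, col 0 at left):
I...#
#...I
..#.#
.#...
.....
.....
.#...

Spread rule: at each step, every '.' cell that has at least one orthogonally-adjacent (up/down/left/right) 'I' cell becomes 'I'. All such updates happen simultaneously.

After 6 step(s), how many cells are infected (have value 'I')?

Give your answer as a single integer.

Answer: 24

Derivation:
Step 0 (initial): 2 infected
Step 1: +2 new -> 4 infected
Step 2: +5 new -> 9 infected
Step 3: +2 new -> 11 infected
Step 4: +4 new -> 15 infected
Step 5: +4 new -> 19 infected
Step 6: +5 new -> 24 infected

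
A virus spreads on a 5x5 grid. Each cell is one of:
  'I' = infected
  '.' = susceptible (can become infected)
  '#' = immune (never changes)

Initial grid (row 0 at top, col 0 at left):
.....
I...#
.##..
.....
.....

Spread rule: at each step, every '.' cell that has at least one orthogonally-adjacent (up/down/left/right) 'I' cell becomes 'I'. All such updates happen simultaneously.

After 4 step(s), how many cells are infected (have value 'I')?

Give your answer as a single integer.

Answer: 15

Derivation:
Step 0 (initial): 1 infected
Step 1: +3 new -> 4 infected
Step 2: +3 new -> 7 infected
Step 3: +4 new -> 11 infected
Step 4: +4 new -> 15 infected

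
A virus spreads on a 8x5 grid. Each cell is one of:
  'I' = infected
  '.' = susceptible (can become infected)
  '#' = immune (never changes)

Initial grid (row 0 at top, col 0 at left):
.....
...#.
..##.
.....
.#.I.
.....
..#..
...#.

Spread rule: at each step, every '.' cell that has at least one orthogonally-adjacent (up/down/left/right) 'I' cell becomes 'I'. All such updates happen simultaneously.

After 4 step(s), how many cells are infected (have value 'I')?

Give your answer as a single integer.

Step 0 (initial): 1 infected
Step 1: +4 new -> 5 infected
Step 2: +5 new -> 10 infected
Step 3: +4 new -> 14 infected
Step 4: +6 new -> 20 infected

Answer: 20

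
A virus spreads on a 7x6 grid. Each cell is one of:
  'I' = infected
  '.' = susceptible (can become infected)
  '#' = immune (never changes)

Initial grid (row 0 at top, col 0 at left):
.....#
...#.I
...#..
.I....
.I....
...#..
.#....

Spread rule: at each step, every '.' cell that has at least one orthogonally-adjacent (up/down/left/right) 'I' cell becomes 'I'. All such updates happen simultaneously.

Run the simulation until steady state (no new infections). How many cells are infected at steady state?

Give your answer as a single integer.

Step 0 (initial): 3 infected
Step 1: +8 new -> 11 infected
Step 2: +10 new -> 21 infected
Step 3: +9 new -> 30 infected
Step 4: +5 new -> 35 infected
Step 5: +2 new -> 37 infected
Step 6: +0 new -> 37 infected

Answer: 37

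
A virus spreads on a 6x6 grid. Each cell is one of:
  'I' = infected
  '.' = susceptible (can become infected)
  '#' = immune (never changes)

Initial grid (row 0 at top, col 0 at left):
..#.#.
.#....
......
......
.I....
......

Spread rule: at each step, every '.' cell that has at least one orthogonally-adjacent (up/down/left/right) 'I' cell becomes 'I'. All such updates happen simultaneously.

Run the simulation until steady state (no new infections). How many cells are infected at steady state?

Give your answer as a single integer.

Step 0 (initial): 1 infected
Step 1: +4 new -> 5 infected
Step 2: +6 new -> 11 infected
Step 3: +5 new -> 16 infected
Step 4: +6 new -> 22 infected
Step 5: +5 new -> 27 infected
Step 6: +4 new -> 31 infected
Step 7: +1 new -> 32 infected
Step 8: +1 new -> 33 infected
Step 9: +0 new -> 33 infected

Answer: 33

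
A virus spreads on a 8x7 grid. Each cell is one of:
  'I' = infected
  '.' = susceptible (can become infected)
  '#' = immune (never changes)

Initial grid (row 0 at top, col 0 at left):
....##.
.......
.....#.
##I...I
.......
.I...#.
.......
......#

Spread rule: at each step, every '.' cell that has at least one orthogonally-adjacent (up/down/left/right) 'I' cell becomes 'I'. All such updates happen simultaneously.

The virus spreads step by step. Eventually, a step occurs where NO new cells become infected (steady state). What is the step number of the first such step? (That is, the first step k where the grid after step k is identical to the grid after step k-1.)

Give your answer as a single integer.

Step 0 (initial): 3 infected
Step 1: +10 new -> 13 infected
Step 2: +13 new -> 26 infected
Step 3: +13 new -> 39 infected
Step 4: +7 new -> 46 infected
Step 5: +3 new -> 49 infected
Step 6: +0 new -> 49 infected

Answer: 6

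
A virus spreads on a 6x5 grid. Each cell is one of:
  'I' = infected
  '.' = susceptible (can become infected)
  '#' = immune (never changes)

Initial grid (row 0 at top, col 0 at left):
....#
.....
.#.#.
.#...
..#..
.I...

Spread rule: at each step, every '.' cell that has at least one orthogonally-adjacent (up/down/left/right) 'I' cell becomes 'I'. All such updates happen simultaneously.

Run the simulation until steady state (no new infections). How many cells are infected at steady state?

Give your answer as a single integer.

Answer: 25

Derivation:
Step 0 (initial): 1 infected
Step 1: +3 new -> 4 infected
Step 2: +2 new -> 6 infected
Step 3: +3 new -> 9 infected
Step 4: +3 new -> 12 infected
Step 5: +3 new -> 15 infected
Step 6: +4 new -> 19 infected
Step 7: +3 new -> 22 infected
Step 8: +2 new -> 24 infected
Step 9: +1 new -> 25 infected
Step 10: +0 new -> 25 infected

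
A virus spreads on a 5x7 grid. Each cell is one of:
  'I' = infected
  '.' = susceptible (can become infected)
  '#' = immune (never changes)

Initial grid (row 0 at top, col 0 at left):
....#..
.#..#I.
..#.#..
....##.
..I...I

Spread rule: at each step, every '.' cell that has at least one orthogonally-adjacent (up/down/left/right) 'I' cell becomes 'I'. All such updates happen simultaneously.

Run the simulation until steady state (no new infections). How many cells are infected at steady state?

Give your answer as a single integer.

Answer: 28

Derivation:
Step 0 (initial): 3 infected
Step 1: +8 new -> 11 infected
Step 2: +6 new -> 17 infected
Step 3: +3 new -> 20 infected
Step 4: +2 new -> 22 infected
Step 5: +3 new -> 25 infected
Step 6: +2 new -> 27 infected
Step 7: +1 new -> 28 infected
Step 8: +0 new -> 28 infected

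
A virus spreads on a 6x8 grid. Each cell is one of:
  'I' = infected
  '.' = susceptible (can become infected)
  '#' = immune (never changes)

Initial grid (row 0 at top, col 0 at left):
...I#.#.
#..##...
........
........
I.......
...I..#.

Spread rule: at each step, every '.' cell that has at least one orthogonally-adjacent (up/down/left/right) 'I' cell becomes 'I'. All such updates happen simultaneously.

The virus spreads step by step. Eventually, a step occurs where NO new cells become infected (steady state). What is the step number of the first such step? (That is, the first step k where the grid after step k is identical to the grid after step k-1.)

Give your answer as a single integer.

Answer: 10

Derivation:
Step 0 (initial): 3 infected
Step 1: +7 new -> 10 infected
Step 2: +9 new -> 19 infected
Step 3: +8 new -> 27 infected
Step 4: +3 new -> 30 infected
Step 5: +3 new -> 33 infected
Step 6: +4 new -> 37 infected
Step 7: +3 new -> 40 infected
Step 8: +1 new -> 41 infected
Step 9: +1 new -> 42 infected
Step 10: +0 new -> 42 infected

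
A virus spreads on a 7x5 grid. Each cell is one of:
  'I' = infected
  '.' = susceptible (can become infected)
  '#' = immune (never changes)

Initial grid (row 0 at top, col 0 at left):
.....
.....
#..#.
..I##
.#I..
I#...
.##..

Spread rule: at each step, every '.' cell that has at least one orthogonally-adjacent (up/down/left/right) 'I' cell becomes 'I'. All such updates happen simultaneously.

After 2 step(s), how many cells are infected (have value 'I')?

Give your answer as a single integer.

Step 0 (initial): 3 infected
Step 1: +6 new -> 9 infected
Step 2: +5 new -> 14 infected

Answer: 14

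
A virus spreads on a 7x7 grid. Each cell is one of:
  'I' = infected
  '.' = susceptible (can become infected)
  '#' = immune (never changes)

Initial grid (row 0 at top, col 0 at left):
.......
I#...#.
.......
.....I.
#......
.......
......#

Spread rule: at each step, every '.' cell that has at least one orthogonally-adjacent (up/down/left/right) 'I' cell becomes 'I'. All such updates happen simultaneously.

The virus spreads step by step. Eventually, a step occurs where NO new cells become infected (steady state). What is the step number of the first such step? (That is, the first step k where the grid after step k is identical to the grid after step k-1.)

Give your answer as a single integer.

Step 0 (initial): 2 infected
Step 1: +6 new -> 8 infected
Step 2: +9 new -> 17 infected
Step 3: +11 new -> 28 infected
Step 4: +9 new -> 37 infected
Step 5: +4 new -> 41 infected
Step 6: +3 new -> 44 infected
Step 7: +1 new -> 45 infected
Step 8: +0 new -> 45 infected

Answer: 8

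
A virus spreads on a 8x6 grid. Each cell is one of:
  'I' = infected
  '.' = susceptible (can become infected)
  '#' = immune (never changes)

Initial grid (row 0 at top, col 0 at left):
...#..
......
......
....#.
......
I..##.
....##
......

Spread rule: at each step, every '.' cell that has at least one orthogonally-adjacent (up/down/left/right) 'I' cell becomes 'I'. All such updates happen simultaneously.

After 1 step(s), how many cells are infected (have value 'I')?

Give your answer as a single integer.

Step 0 (initial): 1 infected
Step 1: +3 new -> 4 infected

Answer: 4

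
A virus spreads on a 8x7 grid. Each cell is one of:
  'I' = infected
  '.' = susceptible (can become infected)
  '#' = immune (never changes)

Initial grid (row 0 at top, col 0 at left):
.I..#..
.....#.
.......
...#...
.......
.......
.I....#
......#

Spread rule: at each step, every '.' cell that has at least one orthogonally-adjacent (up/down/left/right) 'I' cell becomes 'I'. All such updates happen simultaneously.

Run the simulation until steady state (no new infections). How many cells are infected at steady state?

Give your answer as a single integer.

Step 0 (initial): 2 infected
Step 1: +7 new -> 9 infected
Step 2: +10 new -> 19 infected
Step 3: +9 new -> 28 infected
Step 4: +8 new -> 36 infected
Step 5: +4 new -> 40 infected
Step 6: +4 new -> 44 infected
Step 7: +3 new -> 47 infected
Step 8: +2 new -> 49 infected
Step 9: +1 new -> 50 infected
Step 10: +1 new -> 51 infected
Step 11: +0 new -> 51 infected

Answer: 51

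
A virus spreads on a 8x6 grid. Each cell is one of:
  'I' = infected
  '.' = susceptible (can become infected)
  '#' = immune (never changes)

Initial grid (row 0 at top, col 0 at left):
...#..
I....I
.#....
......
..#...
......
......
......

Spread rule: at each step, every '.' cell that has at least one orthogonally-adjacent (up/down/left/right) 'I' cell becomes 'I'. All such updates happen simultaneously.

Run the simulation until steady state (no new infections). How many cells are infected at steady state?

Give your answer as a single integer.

Answer: 45

Derivation:
Step 0 (initial): 2 infected
Step 1: +6 new -> 8 infected
Step 2: +7 new -> 15 infected
Step 3: +7 new -> 22 infected
Step 4: +6 new -> 28 infected
Step 5: +5 new -> 33 infected
Step 6: +6 new -> 39 infected
Step 7: +4 new -> 43 infected
Step 8: +2 new -> 45 infected
Step 9: +0 new -> 45 infected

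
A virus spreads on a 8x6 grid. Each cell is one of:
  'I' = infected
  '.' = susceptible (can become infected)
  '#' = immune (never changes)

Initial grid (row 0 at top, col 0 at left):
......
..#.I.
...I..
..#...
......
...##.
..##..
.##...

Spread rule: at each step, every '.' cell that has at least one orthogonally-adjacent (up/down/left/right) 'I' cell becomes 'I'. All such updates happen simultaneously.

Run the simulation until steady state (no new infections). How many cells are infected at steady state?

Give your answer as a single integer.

Step 0 (initial): 2 infected
Step 1: +6 new -> 8 infected
Step 2: +6 new -> 14 infected
Step 3: +7 new -> 21 infected
Step 4: +6 new -> 27 infected
Step 5: +4 new -> 31 infected
Step 6: +3 new -> 34 infected
Step 7: +3 new -> 37 infected
Step 8: +2 new -> 39 infected
Step 9: +1 new -> 40 infected
Step 10: +0 new -> 40 infected

Answer: 40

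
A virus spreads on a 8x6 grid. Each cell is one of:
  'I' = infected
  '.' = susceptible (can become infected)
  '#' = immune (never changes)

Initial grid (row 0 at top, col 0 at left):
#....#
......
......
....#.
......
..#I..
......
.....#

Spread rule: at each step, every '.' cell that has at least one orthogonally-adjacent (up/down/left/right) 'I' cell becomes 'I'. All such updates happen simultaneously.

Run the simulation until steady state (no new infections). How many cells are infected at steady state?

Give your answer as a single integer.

Answer: 43

Derivation:
Step 0 (initial): 1 infected
Step 1: +3 new -> 4 infected
Step 2: +7 new -> 11 infected
Step 3: +8 new -> 19 infected
Step 4: +9 new -> 28 infected
Step 5: +8 new -> 36 infected
Step 6: +5 new -> 41 infected
Step 7: +2 new -> 43 infected
Step 8: +0 new -> 43 infected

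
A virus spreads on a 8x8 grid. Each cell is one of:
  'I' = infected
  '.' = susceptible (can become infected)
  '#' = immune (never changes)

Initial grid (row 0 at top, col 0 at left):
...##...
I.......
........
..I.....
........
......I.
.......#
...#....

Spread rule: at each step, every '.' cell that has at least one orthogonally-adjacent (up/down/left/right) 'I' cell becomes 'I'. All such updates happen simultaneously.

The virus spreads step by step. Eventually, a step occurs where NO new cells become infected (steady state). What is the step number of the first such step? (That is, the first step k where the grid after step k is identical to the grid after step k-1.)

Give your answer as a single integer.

Step 0 (initial): 3 infected
Step 1: +11 new -> 14 infected
Step 2: +15 new -> 29 infected
Step 3: +14 new -> 43 infected
Step 4: +9 new -> 52 infected
Step 5: +5 new -> 57 infected
Step 6: +3 new -> 60 infected
Step 7: +0 new -> 60 infected

Answer: 7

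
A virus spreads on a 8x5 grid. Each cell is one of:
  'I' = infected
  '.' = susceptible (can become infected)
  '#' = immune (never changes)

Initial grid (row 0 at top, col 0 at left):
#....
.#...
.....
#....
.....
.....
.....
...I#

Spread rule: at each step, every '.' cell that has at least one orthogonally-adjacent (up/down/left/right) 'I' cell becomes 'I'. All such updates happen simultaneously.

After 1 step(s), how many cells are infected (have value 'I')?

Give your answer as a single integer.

Answer: 3

Derivation:
Step 0 (initial): 1 infected
Step 1: +2 new -> 3 infected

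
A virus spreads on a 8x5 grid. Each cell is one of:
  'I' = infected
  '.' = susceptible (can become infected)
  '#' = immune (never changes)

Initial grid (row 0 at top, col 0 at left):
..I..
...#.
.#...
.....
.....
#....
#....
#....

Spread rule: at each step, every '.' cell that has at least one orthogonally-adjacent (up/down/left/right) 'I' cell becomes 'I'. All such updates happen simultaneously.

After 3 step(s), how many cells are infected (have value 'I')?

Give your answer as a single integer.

Answer: 12

Derivation:
Step 0 (initial): 1 infected
Step 1: +3 new -> 4 infected
Step 2: +4 new -> 8 infected
Step 3: +4 new -> 12 infected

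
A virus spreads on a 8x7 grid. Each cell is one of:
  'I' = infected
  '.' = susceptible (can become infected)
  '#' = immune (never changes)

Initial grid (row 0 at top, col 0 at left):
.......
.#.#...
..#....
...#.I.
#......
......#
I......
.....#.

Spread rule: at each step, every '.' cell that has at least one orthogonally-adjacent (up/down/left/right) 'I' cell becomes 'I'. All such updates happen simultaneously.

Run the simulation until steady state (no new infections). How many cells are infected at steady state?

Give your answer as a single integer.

Step 0 (initial): 2 infected
Step 1: +7 new -> 9 infected
Step 2: +9 new -> 18 infected
Step 3: +11 new -> 29 infected
Step 4: +8 new -> 37 infected
Step 5: +6 new -> 43 infected
Step 6: +2 new -> 45 infected
Step 7: +3 new -> 48 infected
Step 8: +1 new -> 49 infected
Step 9: +0 new -> 49 infected

Answer: 49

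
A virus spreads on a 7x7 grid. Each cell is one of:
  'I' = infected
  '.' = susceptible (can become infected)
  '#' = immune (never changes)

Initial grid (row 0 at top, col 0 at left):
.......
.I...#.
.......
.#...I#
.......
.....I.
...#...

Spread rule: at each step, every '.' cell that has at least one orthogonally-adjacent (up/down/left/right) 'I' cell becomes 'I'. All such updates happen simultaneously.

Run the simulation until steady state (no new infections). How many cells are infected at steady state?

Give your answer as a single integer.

Answer: 45

Derivation:
Step 0 (initial): 3 infected
Step 1: +10 new -> 13 infected
Step 2: +13 new -> 26 infected
Step 3: +8 new -> 34 infected
Step 4: +6 new -> 40 infected
Step 5: +4 new -> 44 infected
Step 6: +1 new -> 45 infected
Step 7: +0 new -> 45 infected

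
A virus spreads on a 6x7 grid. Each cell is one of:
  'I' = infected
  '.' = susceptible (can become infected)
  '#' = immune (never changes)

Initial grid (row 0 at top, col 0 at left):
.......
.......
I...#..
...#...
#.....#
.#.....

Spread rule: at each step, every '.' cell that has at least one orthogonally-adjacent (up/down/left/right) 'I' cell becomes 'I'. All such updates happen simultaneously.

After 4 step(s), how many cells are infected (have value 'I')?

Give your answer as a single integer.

Answer: 16

Derivation:
Step 0 (initial): 1 infected
Step 1: +3 new -> 4 infected
Step 2: +4 new -> 8 infected
Step 3: +5 new -> 13 infected
Step 4: +3 new -> 16 infected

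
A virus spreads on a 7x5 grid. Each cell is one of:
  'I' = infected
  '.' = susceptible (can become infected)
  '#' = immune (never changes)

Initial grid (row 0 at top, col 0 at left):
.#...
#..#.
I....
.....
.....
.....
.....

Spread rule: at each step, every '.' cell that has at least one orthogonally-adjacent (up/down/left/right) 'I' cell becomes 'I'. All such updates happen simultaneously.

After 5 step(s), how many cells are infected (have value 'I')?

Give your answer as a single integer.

Answer: 24

Derivation:
Step 0 (initial): 1 infected
Step 1: +2 new -> 3 infected
Step 2: +4 new -> 7 infected
Step 3: +5 new -> 12 infected
Step 4: +6 new -> 18 infected
Step 5: +6 new -> 24 infected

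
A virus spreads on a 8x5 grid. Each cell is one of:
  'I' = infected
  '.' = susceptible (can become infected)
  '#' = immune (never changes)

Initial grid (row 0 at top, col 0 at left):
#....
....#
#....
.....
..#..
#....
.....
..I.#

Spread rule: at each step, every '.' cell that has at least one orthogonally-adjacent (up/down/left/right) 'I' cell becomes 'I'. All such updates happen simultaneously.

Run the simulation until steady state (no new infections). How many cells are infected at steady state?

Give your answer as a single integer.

Answer: 34

Derivation:
Step 0 (initial): 1 infected
Step 1: +3 new -> 4 infected
Step 2: +4 new -> 8 infected
Step 3: +4 new -> 12 infected
Step 4: +3 new -> 15 infected
Step 5: +4 new -> 19 infected
Step 6: +5 new -> 24 infected
Step 7: +4 new -> 28 infected
Step 8: +4 new -> 32 infected
Step 9: +2 new -> 34 infected
Step 10: +0 new -> 34 infected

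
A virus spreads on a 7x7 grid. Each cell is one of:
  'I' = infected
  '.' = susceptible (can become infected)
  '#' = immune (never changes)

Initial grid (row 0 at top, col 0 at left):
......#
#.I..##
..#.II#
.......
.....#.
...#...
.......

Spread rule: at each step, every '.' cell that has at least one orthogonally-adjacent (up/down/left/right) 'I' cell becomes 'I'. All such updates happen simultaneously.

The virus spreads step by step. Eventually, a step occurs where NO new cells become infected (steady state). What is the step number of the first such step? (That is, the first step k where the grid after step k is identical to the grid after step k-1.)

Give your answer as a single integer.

Answer: 8

Derivation:
Step 0 (initial): 3 infected
Step 1: +7 new -> 10 infected
Step 2: +7 new -> 17 infected
Step 3: +8 new -> 25 infected
Step 4: +6 new -> 31 infected
Step 5: +6 new -> 37 infected
Step 6: +3 new -> 40 infected
Step 7: +1 new -> 41 infected
Step 8: +0 new -> 41 infected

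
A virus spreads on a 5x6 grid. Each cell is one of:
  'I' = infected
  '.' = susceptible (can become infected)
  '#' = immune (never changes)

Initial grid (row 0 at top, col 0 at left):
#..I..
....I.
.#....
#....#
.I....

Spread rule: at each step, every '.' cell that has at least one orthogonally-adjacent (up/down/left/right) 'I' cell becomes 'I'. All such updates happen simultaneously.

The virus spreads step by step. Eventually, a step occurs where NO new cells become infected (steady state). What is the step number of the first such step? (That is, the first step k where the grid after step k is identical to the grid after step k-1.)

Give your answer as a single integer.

Step 0 (initial): 3 infected
Step 1: +8 new -> 11 infected
Step 2: +8 new -> 19 infected
Step 3: +4 new -> 23 infected
Step 4: +2 new -> 25 infected
Step 5: +1 new -> 26 infected
Step 6: +0 new -> 26 infected

Answer: 6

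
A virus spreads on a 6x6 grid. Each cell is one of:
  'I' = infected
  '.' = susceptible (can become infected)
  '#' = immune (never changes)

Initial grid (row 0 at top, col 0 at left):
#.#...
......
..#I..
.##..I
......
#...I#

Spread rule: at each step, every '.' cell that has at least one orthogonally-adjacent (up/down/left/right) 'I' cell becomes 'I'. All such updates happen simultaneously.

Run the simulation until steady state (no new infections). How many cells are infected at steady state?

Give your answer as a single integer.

Answer: 29

Derivation:
Step 0 (initial): 3 infected
Step 1: +8 new -> 11 infected
Step 2: +6 new -> 17 infected
Step 3: +5 new -> 22 infected
Step 4: +4 new -> 26 infected
Step 5: +2 new -> 28 infected
Step 6: +1 new -> 29 infected
Step 7: +0 new -> 29 infected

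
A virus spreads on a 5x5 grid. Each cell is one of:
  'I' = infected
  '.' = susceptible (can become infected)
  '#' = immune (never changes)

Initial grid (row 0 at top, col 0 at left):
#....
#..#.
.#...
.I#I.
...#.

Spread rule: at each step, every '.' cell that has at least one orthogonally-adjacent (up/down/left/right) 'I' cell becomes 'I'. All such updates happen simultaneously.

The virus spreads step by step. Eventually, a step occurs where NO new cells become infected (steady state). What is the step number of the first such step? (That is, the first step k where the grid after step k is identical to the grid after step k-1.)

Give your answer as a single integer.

Answer: 6

Derivation:
Step 0 (initial): 2 infected
Step 1: +4 new -> 6 infected
Step 2: +6 new -> 12 infected
Step 3: +2 new -> 14 infected
Step 4: +3 new -> 17 infected
Step 5: +2 new -> 19 infected
Step 6: +0 new -> 19 infected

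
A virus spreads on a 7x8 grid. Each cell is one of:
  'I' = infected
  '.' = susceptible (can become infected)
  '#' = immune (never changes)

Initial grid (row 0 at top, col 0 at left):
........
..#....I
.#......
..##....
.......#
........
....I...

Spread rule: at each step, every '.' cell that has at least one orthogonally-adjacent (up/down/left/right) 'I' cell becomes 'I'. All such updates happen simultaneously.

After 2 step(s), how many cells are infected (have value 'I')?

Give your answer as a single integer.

Step 0 (initial): 2 infected
Step 1: +6 new -> 8 infected
Step 2: +9 new -> 17 infected

Answer: 17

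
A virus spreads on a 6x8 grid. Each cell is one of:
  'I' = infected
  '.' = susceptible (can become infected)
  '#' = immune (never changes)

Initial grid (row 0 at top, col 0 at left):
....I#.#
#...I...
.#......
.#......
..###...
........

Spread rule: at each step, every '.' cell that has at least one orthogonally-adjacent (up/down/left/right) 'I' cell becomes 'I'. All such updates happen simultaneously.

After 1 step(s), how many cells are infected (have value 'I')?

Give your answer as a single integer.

Step 0 (initial): 2 infected
Step 1: +4 new -> 6 infected

Answer: 6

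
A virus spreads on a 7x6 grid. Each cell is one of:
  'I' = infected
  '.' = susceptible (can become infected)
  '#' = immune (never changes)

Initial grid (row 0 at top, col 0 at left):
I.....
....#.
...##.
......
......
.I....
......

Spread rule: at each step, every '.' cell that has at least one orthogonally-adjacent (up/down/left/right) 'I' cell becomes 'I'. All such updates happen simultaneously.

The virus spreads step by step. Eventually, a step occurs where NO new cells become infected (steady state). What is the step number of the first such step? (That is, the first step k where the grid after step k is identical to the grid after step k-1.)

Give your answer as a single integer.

Step 0 (initial): 2 infected
Step 1: +6 new -> 8 infected
Step 2: +9 new -> 17 infected
Step 3: +8 new -> 25 infected
Step 4: +7 new -> 32 infected
Step 5: +4 new -> 36 infected
Step 6: +2 new -> 38 infected
Step 7: +1 new -> 39 infected
Step 8: +0 new -> 39 infected

Answer: 8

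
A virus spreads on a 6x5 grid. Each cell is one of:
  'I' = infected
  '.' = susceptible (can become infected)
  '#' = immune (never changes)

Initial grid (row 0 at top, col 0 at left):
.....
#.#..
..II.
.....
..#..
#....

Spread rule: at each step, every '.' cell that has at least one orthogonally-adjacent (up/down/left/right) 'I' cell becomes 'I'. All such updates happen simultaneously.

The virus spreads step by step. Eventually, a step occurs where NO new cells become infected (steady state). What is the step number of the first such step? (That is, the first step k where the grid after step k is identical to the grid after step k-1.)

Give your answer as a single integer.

Step 0 (initial): 2 infected
Step 1: +5 new -> 7 infected
Step 2: +7 new -> 14 infected
Step 3: +7 new -> 21 infected
Step 4: +5 new -> 26 infected
Step 5: +0 new -> 26 infected

Answer: 5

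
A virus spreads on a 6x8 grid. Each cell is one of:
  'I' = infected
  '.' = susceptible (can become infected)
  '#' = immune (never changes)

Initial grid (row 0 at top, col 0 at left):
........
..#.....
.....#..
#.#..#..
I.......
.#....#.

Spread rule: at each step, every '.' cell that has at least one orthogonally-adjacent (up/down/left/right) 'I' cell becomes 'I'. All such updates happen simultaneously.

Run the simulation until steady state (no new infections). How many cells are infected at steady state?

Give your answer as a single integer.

Answer: 41

Derivation:
Step 0 (initial): 1 infected
Step 1: +2 new -> 3 infected
Step 2: +2 new -> 5 infected
Step 3: +3 new -> 8 infected
Step 4: +6 new -> 14 infected
Step 5: +6 new -> 20 infected
Step 6: +6 new -> 26 infected
Step 7: +4 new -> 30 infected
Step 8: +5 new -> 35 infected
Step 9: +3 new -> 38 infected
Step 10: +2 new -> 40 infected
Step 11: +1 new -> 41 infected
Step 12: +0 new -> 41 infected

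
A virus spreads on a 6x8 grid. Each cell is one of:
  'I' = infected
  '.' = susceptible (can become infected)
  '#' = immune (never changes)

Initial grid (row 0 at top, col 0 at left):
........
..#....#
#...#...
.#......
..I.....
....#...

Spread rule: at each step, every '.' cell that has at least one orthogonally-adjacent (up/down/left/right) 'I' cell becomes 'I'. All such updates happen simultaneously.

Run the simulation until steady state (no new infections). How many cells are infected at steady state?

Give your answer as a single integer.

Answer: 42

Derivation:
Step 0 (initial): 1 infected
Step 1: +4 new -> 5 infected
Step 2: +6 new -> 11 infected
Step 3: +6 new -> 17 infected
Step 4: +5 new -> 22 infected
Step 5: +8 new -> 30 infected
Step 6: +7 new -> 37 infected
Step 7: +3 new -> 40 infected
Step 8: +1 new -> 41 infected
Step 9: +1 new -> 42 infected
Step 10: +0 new -> 42 infected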